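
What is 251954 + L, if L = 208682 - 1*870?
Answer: 459766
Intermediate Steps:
L = 207812 (L = 208682 - 870 = 207812)
251954 + L = 251954 + 207812 = 459766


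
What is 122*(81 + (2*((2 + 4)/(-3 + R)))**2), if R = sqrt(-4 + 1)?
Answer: 366*(27*sqrt(3) + 35*I)/(I + sqrt(3)) ≈ 10614.0 + 1267.9*I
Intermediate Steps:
R = I*sqrt(3) (R = sqrt(-3) = I*sqrt(3) ≈ 1.732*I)
122*(81 + (2*((2 + 4)/(-3 + R)))**2) = 122*(81 + (2*((2 + 4)/(-3 + I*sqrt(3))))**2) = 122*(81 + (2*(6/(-3 + I*sqrt(3))))**2) = 122*(81 + (12/(-3 + I*sqrt(3)))**2) = 122*(81 + 144/(-3 + I*sqrt(3))**2) = 9882 + 17568/(-3 + I*sqrt(3))**2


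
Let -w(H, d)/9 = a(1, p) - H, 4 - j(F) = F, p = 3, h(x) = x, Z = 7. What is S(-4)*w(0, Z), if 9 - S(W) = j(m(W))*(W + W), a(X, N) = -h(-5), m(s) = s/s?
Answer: -1485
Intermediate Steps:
m(s) = 1
j(F) = 4 - F
a(X, N) = 5 (a(X, N) = -1*(-5) = 5)
S(W) = 9 - 6*W (S(W) = 9 - (4 - 1*1)*(W + W) = 9 - (4 - 1)*2*W = 9 - 3*2*W = 9 - 6*W)
w(H, d) = -45 + 9*H (w(H, d) = -9*(5 - H) = -45 + 9*H)
S(-4)*w(0, Z) = (9 - 6*(-4))*(-45 + 9*0) = (9 + 24)*(-45 + 0) = 33*(-45) = -1485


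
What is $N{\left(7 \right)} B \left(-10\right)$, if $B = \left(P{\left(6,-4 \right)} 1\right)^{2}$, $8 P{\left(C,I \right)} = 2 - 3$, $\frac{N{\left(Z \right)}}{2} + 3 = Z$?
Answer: $- \frac{5}{4} \approx -1.25$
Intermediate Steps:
$N{\left(Z \right)} = -6 + 2 Z$
$P{\left(C,I \right)} = - \frac{1}{8}$ ($P{\left(C,I \right)} = \frac{2 - 3}{8} = \frac{1}{8} \left(-1\right) = - \frac{1}{8}$)
$B = \frac{1}{64}$ ($B = \left(\left(- \frac{1}{8}\right) 1\right)^{2} = \left(- \frac{1}{8}\right)^{2} = \frac{1}{64} \approx 0.015625$)
$N{\left(7 \right)} B \left(-10\right) = \left(-6 + 2 \cdot 7\right) \frac{1}{64} \left(-10\right) = \left(-6 + 14\right) \frac{1}{64} \left(-10\right) = 8 \cdot \frac{1}{64} \left(-10\right) = \frac{1}{8} \left(-10\right) = - \frac{5}{4}$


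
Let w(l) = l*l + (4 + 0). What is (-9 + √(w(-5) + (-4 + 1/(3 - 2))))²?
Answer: (9 - √26)² ≈ 15.218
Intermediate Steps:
w(l) = 4 + l² (w(l) = l² + 4 = 4 + l²)
(-9 + √(w(-5) + (-4 + 1/(3 - 2))))² = (-9 + √((4 + (-5)²) + (-4 + 1/(3 - 2))))² = (-9 + √((4 + 25) + (-4 + 1/1)))² = (-9 + √(29 + (-4 + 1)))² = (-9 + √(29 - 3))² = (-9 + √26)²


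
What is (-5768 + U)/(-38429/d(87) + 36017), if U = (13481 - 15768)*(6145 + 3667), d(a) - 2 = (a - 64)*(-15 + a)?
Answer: -37215156296/59677757 ≈ -623.60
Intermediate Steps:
d(a) = 2 + (-64 + a)*(-15 + a) (d(a) = 2 + (a - 64)*(-15 + a) = 2 + (-64 + a)*(-15 + a))
U = -22440044 (U = -2287*9812 = -22440044)
(-5768 + U)/(-38429/d(87) + 36017) = (-5768 - 22440044)/(-38429/(962 + 87**2 - 79*87) + 36017) = -22445812/(-38429/(962 + 7569 - 6873) + 36017) = -22445812/(-38429/1658 + 36017) = -22445812/59677757/1658 = -22445812*1658/59677757 = -37215156296/59677757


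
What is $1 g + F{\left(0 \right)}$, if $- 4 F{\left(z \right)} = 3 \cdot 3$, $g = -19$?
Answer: $- \frac{85}{4} \approx -21.25$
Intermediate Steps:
$F{\left(z \right)} = - \frac{9}{4}$ ($F{\left(z \right)} = - \frac{3 \cdot 3}{4} = \left(- \frac{1}{4}\right) 9 = - \frac{9}{4}$)
$1 g + F{\left(0 \right)} = 1 \left(-19\right) - \frac{9}{4} = -19 - \frac{9}{4} = - \frac{85}{4}$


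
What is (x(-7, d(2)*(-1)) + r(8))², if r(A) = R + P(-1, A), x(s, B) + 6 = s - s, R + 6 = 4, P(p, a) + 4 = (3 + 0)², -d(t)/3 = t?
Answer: 9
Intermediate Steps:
d(t) = -3*t
P(p, a) = 5 (P(p, a) = -4 + (3 + 0)² = -4 + 3² = -4 + 9 = 5)
R = -2 (R = -6 + 4 = -2)
x(s, B) = -6 (x(s, B) = -6 + (s - s) = -6 + 0 = -6)
r(A) = 3 (r(A) = -2 + 5 = 3)
(x(-7, d(2)*(-1)) + r(8))² = (-6 + 3)² = (-3)² = 9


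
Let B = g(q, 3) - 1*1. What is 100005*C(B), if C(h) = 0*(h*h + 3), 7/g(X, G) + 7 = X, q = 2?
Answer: 0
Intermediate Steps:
g(X, G) = 7/(-7 + X)
B = -12/5 (B = 7/(-7 + 2) - 1*1 = 7/(-5) - 1 = 7*(-⅕) - 1 = -7/5 - 1 = -12/5 ≈ -2.4000)
C(h) = 0 (C(h) = 0*(h² + 3) = 0*(3 + h²) = 0)
100005*C(B) = 100005*0 = 0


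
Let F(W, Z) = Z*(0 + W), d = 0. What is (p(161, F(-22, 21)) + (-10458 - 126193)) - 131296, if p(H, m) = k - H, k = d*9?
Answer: -268108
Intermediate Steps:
k = 0 (k = 0*9 = 0)
F(W, Z) = W*Z (F(W, Z) = Z*W = W*Z)
p(H, m) = -H (p(H, m) = 0 - H = -H)
(p(161, F(-22, 21)) + (-10458 - 126193)) - 131296 = (-1*161 + (-10458 - 126193)) - 131296 = (-161 - 136651) - 131296 = -136812 - 131296 = -268108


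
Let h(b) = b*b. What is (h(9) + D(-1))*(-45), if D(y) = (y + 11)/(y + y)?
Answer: -3420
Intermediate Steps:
h(b) = b²
D(y) = (11 + y)/(2*y) (D(y) = (11 + y)/((2*y)) = (11 + y)*(1/(2*y)) = (11 + y)/(2*y))
(h(9) + D(-1))*(-45) = (9² + (½)*(11 - 1)/(-1))*(-45) = (81 + (½)*(-1)*10)*(-45) = (81 - 5)*(-45) = 76*(-45) = -3420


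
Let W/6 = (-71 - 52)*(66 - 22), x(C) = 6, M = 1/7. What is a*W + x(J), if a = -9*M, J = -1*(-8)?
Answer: 292290/7 ≈ 41756.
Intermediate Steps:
M = ⅐ ≈ 0.14286
J = 8
W = -32472 (W = 6*((-71 - 52)*(66 - 22)) = 6*(-123*44) = 6*(-5412) = -32472)
a = -9/7 (a = -9*⅐ = -9/7 ≈ -1.2857)
a*W + x(J) = -9/7*(-32472) + 6 = 292248/7 + 6 = 292290/7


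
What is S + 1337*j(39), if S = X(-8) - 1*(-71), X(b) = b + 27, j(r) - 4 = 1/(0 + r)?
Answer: 213419/39 ≈ 5472.3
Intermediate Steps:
j(r) = 4 + 1/r (j(r) = 4 + 1/(0 + r) = 4 + 1/r)
X(b) = 27 + b
S = 90 (S = (27 - 8) - 1*(-71) = 19 + 71 = 90)
S + 1337*j(39) = 90 + 1337*(4 + 1/39) = 90 + 1337*(157/39) = 90 + 209909/39 = 213419/39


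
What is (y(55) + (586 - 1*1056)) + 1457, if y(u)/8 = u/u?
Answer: 995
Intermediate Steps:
y(u) = 8 (y(u) = 8*(u/u) = 8*1 = 8)
(y(55) + (586 - 1*1056)) + 1457 = (8 + (586 - 1*1056)) + 1457 = (8 + (586 - 1056)) + 1457 = (8 - 470) + 1457 = -462 + 1457 = 995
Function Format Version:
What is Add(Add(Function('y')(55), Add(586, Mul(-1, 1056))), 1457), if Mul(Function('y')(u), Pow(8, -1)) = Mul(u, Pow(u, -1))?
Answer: 995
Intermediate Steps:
Function('y')(u) = 8 (Function('y')(u) = Mul(8, Mul(u, Pow(u, -1))) = Mul(8, 1) = 8)
Add(Add(Function('y')(55), Add(586, Mul(-1, 1056))), 1457) = Add(Add(8, Add(586, Mul(-1, 1056))), 1457) = Add(Add(8, Add(586, -1056)), 1457) = Add(Add(8, -470), 1457) = Add(-462, 1457) = 995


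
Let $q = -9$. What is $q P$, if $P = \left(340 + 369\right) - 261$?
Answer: $-4032$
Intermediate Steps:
$P = 448$ ($P = 709 - 261 = 448$)
$q P = \left(-9\right) 448 = -4032$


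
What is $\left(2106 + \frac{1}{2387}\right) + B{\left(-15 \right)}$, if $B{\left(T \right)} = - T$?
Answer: $\frac{5062828}{2387} \approx 2121.0$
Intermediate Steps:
$\left(2106 + \frac{1}{2387}\right) + B{\left(-15 \right)} = \left(2106 + \frac{1}{2387}\right) - -15 = \left(2106 + \frac{1}{2387}\right) + 15 = \frac{5027023}{2387} + 15 = \frac{5062828}{2387}$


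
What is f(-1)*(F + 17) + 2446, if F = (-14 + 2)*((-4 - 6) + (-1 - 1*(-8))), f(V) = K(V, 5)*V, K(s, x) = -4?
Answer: 2658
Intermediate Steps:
f(V) = -4*V
F = 36 (F = -12*(-10 + (-1 + 8)) = -12*(-10 + 7) = -12*(-3) = 36)
f(-1)*(F + 17) + 2446 = (-4*(-1))*(36 + 17) + 2446 = 4*53 + 2446 = 212 + 2446 = 2658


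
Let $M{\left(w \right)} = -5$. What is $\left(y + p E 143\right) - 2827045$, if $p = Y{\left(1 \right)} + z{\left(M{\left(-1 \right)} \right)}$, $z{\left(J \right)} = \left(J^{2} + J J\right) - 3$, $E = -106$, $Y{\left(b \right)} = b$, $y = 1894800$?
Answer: $-1659829$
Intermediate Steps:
$z{\left(J \right)} = -3 + 2 J^{2}$ ($z{\left(J \right)} = \left(J^{2} + J^{2}\right) - 3 = 2 J^{2} - 3 = -3 + 2 J^{2}$)
$p = 48$ ($p = 1 - \left(3 - 2 \left(-5\right)^{2}\right) = 1 + \left(-3 + 2 \cdot 25\right) = 1 + \left(-3 + 50\right) = 1 + 47 = 48$)
$\left(y + p E 143\right) - 2827045 = \left(1894800 + 48 \left(-106\right) 143\right) - 2827045 = \left(1894800 - 727584\right) - 2827045 = 1167216 - 2827045 = -1659829$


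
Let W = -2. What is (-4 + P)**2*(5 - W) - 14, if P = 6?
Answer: 14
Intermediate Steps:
(-4 + P)**2*(5 - W) - 14 = (-4 + 6)**2*(5 - 1*(-2)) - 14 = 2**2*(5 + 2) - 14 = 4*7 - 14 = 28 - 14 = 14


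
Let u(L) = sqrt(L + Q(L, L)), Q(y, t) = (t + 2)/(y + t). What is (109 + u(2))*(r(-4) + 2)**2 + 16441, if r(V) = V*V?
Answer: 51757 + 324*sqrt(3) ≈ 52318.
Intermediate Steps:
r(V) = V**2
Q(y, t) = (2 + t)/(t + y)
u(L) = sqrt(L + (2 + L)/(2*L)) (u(L) = sqrt(L + (2 + L)/(L + L)) = sqrt(L + (2 + L)/((2*L))) = sqrt(L + (1/(2*L))*(2 + L)) = sqrt(L + (2 + L)/(2*L)))
(109 + u(2))*(r(-4) + 2)**2 + 16441 = (109 + sqrt(2 + 4*2 + 4/2)/2)*((-4)**2 + 2)**2 + 16441 = (109 + sqrt(2 + 8 + 4*(1/2))/2)*(16 + 2)**2 + 16441 = (109 + sqrt(2 + 8 + 2)/2)*18**2 + 16441 = (109 + sqrt(12)/2)*324 + 16441 = (109 + (2*sqrt(3))/2)*324 + 16441 = (109 + sqrt(3))*324 + 16441 = (35316 + 324*sqrt(3)) + 16441 = 51757 + 324*sqrt(3)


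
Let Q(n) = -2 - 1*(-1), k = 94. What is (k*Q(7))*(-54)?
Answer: 5076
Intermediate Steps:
Q(n) = -1 (Q(n) = -2 + 1 = -1)
(k*Q(7))*(-54) = (94*(-1))*(-54) = -94*(-54) = 5076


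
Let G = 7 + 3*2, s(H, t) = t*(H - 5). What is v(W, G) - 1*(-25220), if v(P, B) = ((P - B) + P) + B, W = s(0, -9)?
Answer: 25310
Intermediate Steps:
s(H, t) = t*(-5 + H)
W = 45 (W = -9*(-5 + 0) = -9*(-5) = 45)
G = 13 (G = 7 + 6 = 13)
v(P, B) = 2*P (v(P, B) = (-B + 2*P) + B = 2*P)
v(W, G) - 1*(-25220) = 2*45 - 1*(-25220) = 90 + 25220 = 25310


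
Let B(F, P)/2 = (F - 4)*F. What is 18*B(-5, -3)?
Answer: 1620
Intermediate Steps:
B(F, P) = 2*F*(-4 + F) (B(F, P) = 2*((F - 4)*F) = 2*((-4 + F)*F) = 2*(F*(-4 + F)) = 2*F*(-4 + F))
18*B(-5, -3) = 18*(2*(-5)*(-4 - 5)) = 18*(2*(-5)*(-9)) = 18*90 = 1620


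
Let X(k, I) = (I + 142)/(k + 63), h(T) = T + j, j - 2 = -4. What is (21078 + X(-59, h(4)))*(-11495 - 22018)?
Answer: -707593482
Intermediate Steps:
j = -2 (j = 2 - 4 = -2)
h(T) = -2 + T (h(T) = T - 2 = -2 + T)
X(k, I) = (142 + I)/(63 + k)
(21078 + X(-59, h(4)))*(-11495 - 22018) = (21078 + (142 + (-2 + 4))/(63 - 59))*(-11495 - 22018) = (21078 + (142 + 2)/4)*(-33513) = (21078 + (¼)*144)*(-33513) = (21078 + 36)*(-33513) = 21114*(-33513) = -707593482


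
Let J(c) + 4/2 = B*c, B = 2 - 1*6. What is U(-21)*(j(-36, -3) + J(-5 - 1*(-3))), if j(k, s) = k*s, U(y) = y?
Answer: -2394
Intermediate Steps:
B = -4 (B = 2 - 6 = -4)
J(c) = -2 - 4*c
U(-21)*(j(-36, -3) + J(-5 - 1*(-3))) = -21*(-36*(-3) + (-2 - 4*(-5 - 1*(-3)))) = -21*(108 + (-2 - 4*(-5 + 3))) = -21*(108 + (-2 - 4*(-2))) = -21*(108 + (-2 + 8)) = -21*(108 + 6) = -21*114 = -2394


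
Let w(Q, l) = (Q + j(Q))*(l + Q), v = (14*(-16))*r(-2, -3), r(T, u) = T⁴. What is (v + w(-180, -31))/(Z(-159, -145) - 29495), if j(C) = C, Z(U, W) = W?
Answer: -9047/3705 ≈ -2.4418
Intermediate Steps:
v = -3584 (v = (14*(-16))*(-2)⁴ = -224*16 = -3584)
w(Q, l) = 2*Q*(Q + l) (w(Q, l) = (Q + Q)*(l + Q) = (2*Q)*(Q + l) = 2*Q*(Q + l))
(v + w(-180, -31))/(Z(-159, -145) - 29495) = (-3584 + 2*(-180)*(-180 - 31))/(-145 - 29495) = (-3584 + 2*(-180)*(-211))/(-29640) = (-3584 + 75960)*(-1/29640) = 72376*(-1/29640) = -9047/3705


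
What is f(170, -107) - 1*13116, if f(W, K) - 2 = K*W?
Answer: -31304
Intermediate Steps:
f(W, K) = 2 + K*W
f(170, -107) - 1*13116 = (2 - 107*170) - 1*13116 = (2 - 18190) - 13116 = -18188 - 13116 = -31304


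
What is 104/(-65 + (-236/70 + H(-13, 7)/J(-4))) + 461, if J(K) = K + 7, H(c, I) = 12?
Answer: 1034993/2253 ≈ 459.38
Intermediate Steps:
J(K) = 7 + K
104/(-65 + (-236/70 + H(-13, 7)/J(-4))) + 461 = 104/(-65 + (-236/70 + 12/(7 - 4))) + 461 = 104/(-65 + (-236*1/70 + 12/3)) + 461 = 104/(-65 + (-118/35 + 12*(⅓))) + 461 = 104/(-65 + (-118/35 + 4)) + 461 = 104/(-65 + 22/35) + 461 = 104/(-2253/35) + 461 = -35/2253*104 + 461 = -3640/2253 + 461 = 1034993/2253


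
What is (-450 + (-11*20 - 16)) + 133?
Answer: -553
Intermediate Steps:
(-450 + (-11*20 - 16)) + 133 = (-450 + (-220 - 16)) + 133 = (-450 - 236) + 133 = -686 + 133 = -553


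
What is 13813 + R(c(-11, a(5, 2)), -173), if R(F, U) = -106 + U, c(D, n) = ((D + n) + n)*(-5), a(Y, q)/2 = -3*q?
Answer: 13534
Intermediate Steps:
a(Y, q) = -6*q (a(Y, q) = 2*(-3*q) = -6*q)
c(D, n) = -10*n - 5*D (c(D, n) = (D + 2*n)*(-5) = -10*n - 5*D)
13813 + R(c(-11, a(5, 2)), -173) = 13813 + (-106 - 173) = 13813 - 279 = 13534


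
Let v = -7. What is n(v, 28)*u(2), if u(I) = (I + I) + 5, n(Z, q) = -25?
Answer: -225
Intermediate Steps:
u(I) = 5 + 2*I (u(I) = 2*I + 5 = 5 + 2*I)
n(v, 28)*u(2) = -25*(5 + 2*2) = -25*(5 + 4) = -25*9 = -225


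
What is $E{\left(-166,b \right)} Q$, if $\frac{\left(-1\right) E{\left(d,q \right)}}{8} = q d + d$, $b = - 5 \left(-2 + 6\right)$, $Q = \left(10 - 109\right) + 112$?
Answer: $-328016$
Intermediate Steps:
$Q = 13$ ($Q = -99 + 112 = 13$)
$b = -20$ ($b = \left(-5\right) 4 = -20$)
$E{\left(d,q \right)} = - 8 d - 8 d q$ ($E{\left(d,q \right)} = - 8 \left(q d + d\right) = - 8 \left(d q + d\right) = - 8 \left(d + d q\right) = - 8 d - 8 d q$)
$E{\left(-166,b \right)} Q = \left(-8\right) \left(-166\right) \left(1 - 20\right) 13 = \left(-8\right) \left(-166\right) \left(-19\right) 13 = \left(-25232\right) 13 = -328016$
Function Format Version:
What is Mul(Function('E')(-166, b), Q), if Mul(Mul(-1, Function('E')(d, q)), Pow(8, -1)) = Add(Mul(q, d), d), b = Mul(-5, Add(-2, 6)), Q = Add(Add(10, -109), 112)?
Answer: -328016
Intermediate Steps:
Q = 13 (Q = Add(-99, 112) = 13)
b = -20 (b = Mul(-5, 4) = -20)
Function('E')(d, q) = Add(Mul(-8, d), Mul(-8, d, q)) (Function('E')(d, q) = Mul(-8, Add(Mul(q, d), d)) = Mul(-8, Add(Mul(d, q), d)) = Mul(-8, Add(d, Mul(d, q))) = Add(Mul(-8, d), Mul(-8, d, q)))
Mul(Function('E')(-166, b), Q) = Mul(Mul(-8, -166, Add(1, -20)), 13) = Mul(Mul(-8, -166, -19), 13) = Mul(-25232, 13) = -328016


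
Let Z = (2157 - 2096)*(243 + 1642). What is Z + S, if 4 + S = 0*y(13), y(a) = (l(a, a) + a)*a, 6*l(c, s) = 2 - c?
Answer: 114981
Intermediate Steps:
l(c, s) = 1/3 - c/6 (l(c, s) = (2 - c)/6 = 1/3 - c/6)
y(a) = a*(1/3 + 5*a/6) (y(a) = ((1/3 - a/6) + a)*a = (1/3 + 5*a/6)*a = a*(1/3 + 5*a/6))
S = -4 (S = -4 + 0*((1/6)*13*(2 + 5*13)) = -4 + 0*((1/6)*13*(2 + 65)) = -4 + 0*((1/6)*13*67) = -4 + 0*(871/6) = -4 + 0 = -4)
Z = 114985 (Z = 61*1885 = 114985)
Z + S = 114985 - 4 = 114981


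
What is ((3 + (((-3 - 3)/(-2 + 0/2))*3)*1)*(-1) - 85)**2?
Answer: 9409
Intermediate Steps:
((3 + (((-3 - 3)/(-2 + 0/2))*3)*1)*(-1) - 85)**2 = ((3 + (-6/(-2 + 0*(1/2))*3)*1)*(-1) - 85)**2 = ((3 + (-6/(-2 + 0)*3)*1)*(-1) - 85)**2 = ((3 + (-6/(-2)*3)*1)*(-1) - 85)**2 = ((3 + (-6*(-1/2)*3)*1)*(-1) - 85)**2 = ((3 + (3*3)*1)*(-1) - 85)**2 = ((3 + 9*1)*(-1) - 85)**2 = ((3 + 9)*(-1) - 85)**2 = (12*(-1) - 85)**2 = (-12 - 85)**2 = (-97)**2 = 9409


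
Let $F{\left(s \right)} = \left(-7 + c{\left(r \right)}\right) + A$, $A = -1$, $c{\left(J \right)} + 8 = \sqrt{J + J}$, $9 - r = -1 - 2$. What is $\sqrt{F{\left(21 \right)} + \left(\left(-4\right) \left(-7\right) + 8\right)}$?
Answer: $\sqrt{20 + 2 \sqrt{6}} \approx 4.9899$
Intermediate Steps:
$r = 12$ ($r = 9 - \left(-1 - 2\right) = 9 - -3 = 9 + 3 = 12$)
$c{\left(J \right)} = -8 + \sqrt{2} \sqrt{J}$ ($c{\left(J \right)} = -8 + \sqrt{J + J} = -8 + \sqrt{2 J} = -8 + \sqrt{2} \sqrt{J}$)
$F{\left(s \right)} = -16 + 2 \sqrt{6}$ ($F{\left(s \right)} = \left(-7 - \left(8 - \sqrt{2} \sqrt{12}\right)\right) - 1 = \left(-7 - \left(8 - \sqrt{2} \cdot 2 \sqrt{3}\right)\right) - 1 = \left(-7 - \left(8 - 2 \sqrt{6}\right)\right) - 1 = \left(-15 + 2 \sqrt{6}\right) - 1 = -16 + 2 \sqrt{6}$)
$\sqrt{F{\left(21 \right)} + \left(\left(-4\right) \left(-7\right) + 8\right)} = \sqrt{\left(-16 + 2 \sqrt{6}\right) + \left(\left(-4\right) \left(-7\right) + 8\right)} = \sqrt{\left(-16 + 2 \sqrt{6}\right) + \left(28 + 8\right)} = \sqrt{\left(-16 + 2 \sqrt{6}\right) + 36} = \sqrt{20 + 2 \sqrt{6}}$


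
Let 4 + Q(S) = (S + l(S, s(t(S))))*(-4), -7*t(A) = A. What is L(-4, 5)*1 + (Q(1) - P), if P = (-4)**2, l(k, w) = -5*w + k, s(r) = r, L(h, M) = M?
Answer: -181/7 ≈ -25.857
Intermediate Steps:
t(A) = -A/7
l(k, w) = k - 5*w
Q(S) = -4 - 76*S/7 (Q(S) = -4 + (S + (S - (-5)*S/7))*(-4) = -4 + (S + (S + 5*S/7))*(-4) = -4 + (S + 12*S/7)*(-4) = -4 + (19*S/7)*(-4) = -4 - 76*S/7)
P = 16
L(-4, 5)*1 + (Q(1) - P) = 5*1 + ((-4 - 76/7*1) - 1*16) = 5 + ((-4 - 76/7) - 16) = 5 + (-104/7 - 16) = 5 - 216/7 = -181/7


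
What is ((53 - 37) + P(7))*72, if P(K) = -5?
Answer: 792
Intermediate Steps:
((53 - 37) + P(7))*72 = ((53 - 37) - 5)*72 = (16 - 5)*72 = 11*72 = 792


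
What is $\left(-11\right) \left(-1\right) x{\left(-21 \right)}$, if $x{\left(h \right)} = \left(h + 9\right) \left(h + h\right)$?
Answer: $5544$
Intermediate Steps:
$x{\left(h \right)} = 2 h \left(9 + h\right)$ ($x{\left(h \right)} = \left(9 + h\right) 2 h = 2 h \left(9 + h\right)$)
$\left(-11\right) \left(-1\right) x{\left(-21 \right)} = \left(-11\right) \left(-1\right) 2 \left(-21\right) \left(9 - 21\right) = 11 \cdot 2 \left(-21\right) \left(-12\right) = 11 \cdot 504 = 5544$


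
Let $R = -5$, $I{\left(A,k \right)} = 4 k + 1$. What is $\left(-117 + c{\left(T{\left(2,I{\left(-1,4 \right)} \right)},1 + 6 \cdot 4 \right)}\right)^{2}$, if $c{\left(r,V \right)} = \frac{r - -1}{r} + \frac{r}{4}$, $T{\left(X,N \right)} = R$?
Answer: $\frac{5517801}{400} \approx 13795.0$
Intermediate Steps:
$I{\left(A,k \right)} = 1 + 4 k$
$T{\left(X,N \right)} = -5$
$c{\left(r,V \right)} = \frac{r}{4} + \frac{1 + r}{r}$ ($c{\left(r,V \right)} = \frac{r + 1}{r} + r \frac{1}{4} = \frac{1 + r}{r} + \frac{r}{4} = \frac{r}{4} + \frac{1 + r}{r}$)
$\left(-117 + c{\left(T{\left(2,I{\left(-1,4 \right)} \right)},1 + 6 \cdot 4 \right)}\right)^{2} = \left(-117 + \left(1 + \frac{1}{-5} + \frac{1}{4} \left(-5\right)\right)\right)^{2} = \left(-117 - \frac{9}{20}\right)^{2} = \left(- \frac{2349}{20}\right)^{2} = \frac{5517801}{400}$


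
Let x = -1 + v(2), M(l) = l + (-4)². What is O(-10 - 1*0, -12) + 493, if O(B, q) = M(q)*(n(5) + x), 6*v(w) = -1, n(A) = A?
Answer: 1525/3 ≈ 508.33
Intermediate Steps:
M(l) = 16 + l (M(l) = l + 16 = 16 + l)
v(w) = -⅙ (v(w) = (⅙)*(-1) = -⅙)
x = -7/6 (x = -1 - ⅙ = -7/6 ≈ -1.1667)
O(B, q) = 184/3 + 23*q/6 (O(B, q) = (16 + q)*(5 - 7/6) = (16 + q)*(23/6) = 184/3 + 23*q/6)
O(-10 - 1*0, -12) + 493 = (184/3 + (23/6)*(-12)) + 493 = (184/3 - 46) + 493 = 46/3 + 493 = 1525/3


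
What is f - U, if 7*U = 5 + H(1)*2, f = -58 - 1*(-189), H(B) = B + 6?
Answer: 898/7 ≈ 128.29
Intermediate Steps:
H(B) = 6 + B
f = 131 (f = -58 + 189 = 131)
U = 19/7 (U = (5 + (6 + 1)*2)/7 = (5 + 7*2)/7 = (5 + 14)/7 = (⅐)*19 = 19/7 ≈ 2.7143)
f - U = 131 - 1*19/7 = 131 - 19/7 = 898/7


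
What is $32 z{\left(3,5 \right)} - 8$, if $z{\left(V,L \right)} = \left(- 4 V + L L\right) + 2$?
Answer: $472$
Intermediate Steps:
$z{\left(V,L \right)} = 2 + L^{2} - 4 V$ ($z{\left(V,L \right)} = \left(- 4 V + L^{2}\right) + 2 = \left(L^{2} - 4 V\right) + 2 = 2 + L^{2} - 4 V$)
$32 z{\left(3,5 \right)} - 8 = 32 \left(2 + 5^{2} - 12\right) - 8 = 32 \left(2 + 25 - 12\right) - 8 = 32 \cdot 15 - 8 = 480 - 8 = 472$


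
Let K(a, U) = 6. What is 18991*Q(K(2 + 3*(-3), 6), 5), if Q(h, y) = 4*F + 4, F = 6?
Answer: 531748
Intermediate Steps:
Q(h, y) = 28 (Q(h, y) = 4*6 + 4 = 24 + 4 = 28)
18991*Q(K(2 + 3*(-3), 6), 5) = 18991*28 = 531748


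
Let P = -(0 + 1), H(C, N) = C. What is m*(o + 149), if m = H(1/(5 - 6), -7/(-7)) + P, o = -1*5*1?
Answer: -288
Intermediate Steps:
o = -5 (o = -5*1 = -5)
P = -1 (P = -1*1 = -1)
m = -2 (m = 1/(5 - 6) - 1 = 1/(-1) - 1 = -1 - 1 = -2)
m*(o + 149) = -2*(-5 + 149) = -2*144 = -288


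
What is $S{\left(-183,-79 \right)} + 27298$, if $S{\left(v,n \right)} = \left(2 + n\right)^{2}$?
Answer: $33227$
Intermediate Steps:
$S{\left(-183,-79 \right)} + 27298 = \left(2 - 79\right)^{2} + 27298 = \left(-77\right)^{2} + 27298 = 5929 + 27298 = 33227$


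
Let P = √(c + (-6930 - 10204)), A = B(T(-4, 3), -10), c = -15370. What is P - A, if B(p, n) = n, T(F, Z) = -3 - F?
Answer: 10 + 2*I*√8126 ≈ 10.0 + 180.29*I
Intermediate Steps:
A = -10
P = 2*I*√8126 (P = √(-15370 + (-6930 - 10204)) = √(-15370 - 17134) = √(-32504) = 2*I*√8126 ≈ 180.29*I)
P - A = 2*I*√8126 - 1*(-10) = 2*I*√8126 + 10 = 10 + 2*I*√8126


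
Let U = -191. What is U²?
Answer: 36481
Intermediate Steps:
U² = (-191)² = 36481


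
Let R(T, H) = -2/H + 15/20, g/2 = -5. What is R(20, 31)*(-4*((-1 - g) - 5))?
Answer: -340/31 ≈ -10.968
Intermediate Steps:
g = -10 (g = 2*(-5) = -10)
R(T, H) = 3/4 - 2/H (R(T, H) = -2/H + 15*(1/20) = -2/H + 3/4 = 3/4 - 2/H)
R(20, 31)*(-4*((-1 - g) - 5)) = (3/4 - 2/31)*(-4*((-1 - 1*(-10)) - 5)) = (3/4 - 2*1/31)*(-4*((-1 + 10) - 5)) = (3/4 - 2/31)*(-4*(9 - 5)) = 85*(-4*4)/124 = (85/124)*(-16) = -340/31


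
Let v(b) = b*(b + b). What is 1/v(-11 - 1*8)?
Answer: 1/722 ≈ 0.0013850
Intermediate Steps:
v(b) = 2*b**2 (v(b) = b*(2*b) = 2*b**2)
1/v(-11 - 1*8) = 1/(2*(-11 - 1*8)**2) = 1/(2*(-11 - 8)**2) = 1/(2*(-19)**2) = 1/(2*361) = 1/722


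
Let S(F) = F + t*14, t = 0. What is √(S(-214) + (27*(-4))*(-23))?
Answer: √2270 ≈ 47.645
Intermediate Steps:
S(F) = F (S(F) = F + 0*14 = F + 0 = F)
√(S(-214) + (27*(-4))*(-23)) = √(-214 + (27*(-4))*(-23)) = √(-214 - 108*(-23)) = √(-214 + 2484) = √2270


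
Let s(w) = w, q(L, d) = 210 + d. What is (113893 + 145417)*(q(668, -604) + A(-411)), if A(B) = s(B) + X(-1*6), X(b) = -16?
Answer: -212893510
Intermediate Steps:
A(B) = -16 + B (A(B) = B - 16 = -16 + B)
(113893 + 145417)*(q(668, -604) + A(-411)) = (113893 + 145417)*((210 - 604) + (-16 - 411)) = 259310*(-394 - 427) = 259310*(-821) = -212893510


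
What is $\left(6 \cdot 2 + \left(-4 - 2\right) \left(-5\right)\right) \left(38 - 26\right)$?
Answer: $504$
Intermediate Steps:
$\left(6 \cdot 2 + \left(-4 - 2\right) \left(-5\right)\right) \left(38 - 26\right) = \left(12 - -30\right) 12 = \left(12 + 30\right) 12 = 42 \cdot 12 = 504$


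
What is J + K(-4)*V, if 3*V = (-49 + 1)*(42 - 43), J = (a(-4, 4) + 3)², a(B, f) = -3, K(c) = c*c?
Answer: 256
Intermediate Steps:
K(c) = c²
J = 0 (J = (-3 + 3)² = 0² = 0)
V = 16 (V = ((-49 + 1)*(42 - 43))/3 = (-48*(-1))/3 = (⅓)*48 = 16)
J + K(-4)*V = 0 + (-4)²*16 = 0 + 16*16 = 0 + 256 = 256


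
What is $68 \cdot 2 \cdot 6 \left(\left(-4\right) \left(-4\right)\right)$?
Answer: $13056$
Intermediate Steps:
$68 \cdot 2 \cdot 6 \left(\left(-4\right) \left(-4\right)\right) = 68 \cdot 12 \cdot 16 = 68 \cdot 192 = 13056$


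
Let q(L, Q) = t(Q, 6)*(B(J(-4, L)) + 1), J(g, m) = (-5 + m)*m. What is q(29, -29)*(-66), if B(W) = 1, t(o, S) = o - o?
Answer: 0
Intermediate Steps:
J(g, m) = m*(-5 + m)
t(o, S) = 0
q(L, Q) = 0 (q(L, Q) = 0*(1 + 1) = 0*2 = 0)
q(29, -29)*(-66) = 0*(-66) = 0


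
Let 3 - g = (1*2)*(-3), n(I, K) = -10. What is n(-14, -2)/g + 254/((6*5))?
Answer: 331/45 ≈ 7.3556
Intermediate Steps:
g = 9 (g = 3 - 1*2*(-3) = 3 - 2*(-3) = 3 - 1*(-6) = 3 + 6 = 9)
n(-14, -2)/g + 254/((6*5)) = -10/9 + 254/((6*5)) = -10*⅑ + 254/30 = -10/9 + 254*(1/30) = -10/9 + 127/15 = 331/45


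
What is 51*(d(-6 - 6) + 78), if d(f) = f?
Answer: 3366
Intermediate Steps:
51*(d(-6 - 6) + 78) = 51*((-6 - 6) + 78) = 51*(-12 + 78) = 51*66 = 3366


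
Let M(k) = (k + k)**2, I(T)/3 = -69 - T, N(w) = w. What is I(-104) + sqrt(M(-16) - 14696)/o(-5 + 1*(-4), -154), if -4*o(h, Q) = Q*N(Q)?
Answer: 105 - 2*I*sqrt(3418)/5929 ≈ 105.0 - 0.019721*I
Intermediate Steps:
I(T) = -207 - 3*T (I(T) = 3*(-69 - T) = -207 - 3*T)
M(k) = 4*k**2 (M(k) = (2*k)**2 = 4*k**2)
o(h, Q) = -Q**2/4 (o(h, Q) = -Q*Q/4 = -Q**2/4)
I(-104) + sqrt(M(-16) - 14696)/o(-5 + 1*(-4), -154) = (-207 - 3*(-104)) + sqrt(4*(-16)**2 - 14696)/((-1/4*(-154)**2)) = (-207 + 312) + sqrt(4*256 - 14696)/((-1/4*23716)) = 105 + sqrt(1024 - 14696)/(-5929) = 105 + sqrt(-13672)*(-1/5929) = 105 + (2*I*sqrt(3418))*(-1/5929) = 105 - 2*I*sqrt(3418)/5929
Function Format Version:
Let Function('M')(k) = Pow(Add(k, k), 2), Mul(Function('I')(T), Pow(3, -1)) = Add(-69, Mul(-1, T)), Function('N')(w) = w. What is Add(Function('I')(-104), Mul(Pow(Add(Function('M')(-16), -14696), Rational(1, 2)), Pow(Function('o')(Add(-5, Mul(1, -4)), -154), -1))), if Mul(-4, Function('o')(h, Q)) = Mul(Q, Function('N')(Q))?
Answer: Add(105, Mul(Rational(-2, 5929), I, Pow(3418, Rational(1, 2)))) ≈ Add(105.00, Mul(-0.019721, I))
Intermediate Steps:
Function('I')(T) = Add(-207, Mul(-3, T)) (Function('I')(T) = Mul(3, Add(-69, Mul(-1, T))) = Add(-207, Mul(-3, T)))
Function('M')(k) = Mul(4, Pow(k, 2)) (Function('M')(k) = Pow(Mul(2, k), 2) = Mul(4, Pow(k, 2)))
Function('o')(h, Q) = Mul(Rational(-1, 4), Pow(Q, 2)) (Function('o')(h, Q) = Mul(Rational(-1, 4), Mul(Q, Q)) = Mul(Rational(-1, 4), Pow(Q, 2)))
Add(Function('I')(-104), Mul(Pow(Add(Function('M')(-16), -14696), Rational(1, 2)), Pow(Function('o')(Add(-5, Mul(1, -4)), -154), -1))) = Add(Add(-207, Mul(-3, -104)), Mul(Pow(Add(Mul(4, Pow(-16, 2)), -14696), Rational(1, 2)), Pow(Mul(Rational(-1, 4), Pow(-154, 2)), -1))) = Add(Add(-207, 312), Mul(Pow(Add(Mul(4, 256), -14696), Rational(1, 2)), Pow(Mul(Rational(-1, 4), 23716), -1))) = Add(105, Mul(Pow(Add(1024, -14696), Rational(1, 2)), Pow(-5929, -1))) = Add(105, Mul(Pow(-13672, Rational(1, 2)), Rational(-1, 5929))) = Add(105, Mul(Mul(2, I, Pow(3418, Rational(1, 2))), Rational(-1, 5929))) = Add(105, Mul(Rational(-2, 5929), I, Pow(3418, Rational(1, 2))))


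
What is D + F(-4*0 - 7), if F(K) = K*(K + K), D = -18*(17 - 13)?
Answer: 26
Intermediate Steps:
D = -72 (D = -18*4 = -72)
F(K) = 2*K² (F(K) = K*(2*K) = 2*K²)
D + F(-4*0 - 7) = -72 + 2*(-4*0 - 7)² = -72 + 2*(0 - 7)² = -72 + 2*(-7)² = -72 + 2*49 = -72 + 98 = 26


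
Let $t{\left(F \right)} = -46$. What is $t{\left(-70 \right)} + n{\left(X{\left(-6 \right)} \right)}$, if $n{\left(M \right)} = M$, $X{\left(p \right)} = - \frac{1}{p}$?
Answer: $- \frac{275}{6} \approx -45.833$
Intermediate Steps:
$t{\left(-70 \right)} + n{\left(X{\left(-6 \right)} \right)} = -46 - \frac{1}{-6} = -46 - - \frac{1}{6} = -46 + \frac{1}{6} = - \frac{275}{6}$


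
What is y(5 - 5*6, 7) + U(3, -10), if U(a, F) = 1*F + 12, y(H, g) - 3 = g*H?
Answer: -170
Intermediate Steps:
y(H, g) = 3 + H*g (y(H, g) = 3 + g*H = 3 + H*g)
U(a, F) = 12 + F (U(a, F) = F + 12 = 12 + F)
y(5 - 5*6, 7) + U(3, -10) = (3 + (5 - 5*6)*7) + (12 - 10) = (3 + (5 - 30)*7) + 2 = (3 - 25*7) + 2 = (3 - 175) + 2 = -172 + 2 = -170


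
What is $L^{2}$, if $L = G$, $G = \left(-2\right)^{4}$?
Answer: $256$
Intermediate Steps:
$G = 16$
$L = 16$
$L^{2} = 16^{2} = 256$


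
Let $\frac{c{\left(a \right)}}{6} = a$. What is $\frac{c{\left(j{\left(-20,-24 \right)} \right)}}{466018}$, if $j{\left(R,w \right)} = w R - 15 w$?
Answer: $\frac{360}{33287} \approx 0.010815$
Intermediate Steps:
$j{\left(R,w \right)} = - 15 w + R w$ ($j{\left(R,w \right)} = R w - 15 w = - 15 w + R w$)
$c{\left(a \right)} = 6 a$
$\frac{c{\left(j{\left(-20,-24 \right)} \right)}}{466018} = \frac{6 \left(- 24 \left(-15 - 20\right)\right)}{466018} = 6 \left(\left(-24\right) \left(-35\right)\right) \frac{1}{466018} = 6 \cdot 840 \cdot \frac{1}{466018} = 5040 \cdot \frac{1}{466018} = \frac{360}{33287}$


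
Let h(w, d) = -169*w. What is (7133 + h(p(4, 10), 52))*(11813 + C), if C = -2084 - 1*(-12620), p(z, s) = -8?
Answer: 189631265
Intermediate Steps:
C = 10536 (C = -2084 + 12620 = 10536)
(7133 + h(p(4, 10), 52))*(11813 + C) = (7133 - 169*(-8))*(11813 + 10536) = (7133 + 1352)*22349 = 8485*22349 = 189631265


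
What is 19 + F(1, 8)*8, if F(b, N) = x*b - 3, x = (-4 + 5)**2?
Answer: 3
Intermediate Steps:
x = 1 (x = 1**2 = 1)
F(b, N) = -3 + b (F(b, N) = 1*b - 3 = b - 3 = -3 + b)
19 + F(1, 8)*8 = 19 + (-3 + 1)*8 = 19 - 2*8 = 19 - 16 = 3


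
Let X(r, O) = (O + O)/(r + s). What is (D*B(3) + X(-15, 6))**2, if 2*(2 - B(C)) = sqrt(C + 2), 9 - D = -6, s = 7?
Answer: 2187/2 - 855*sqrt(5)/2 ≈ 137.58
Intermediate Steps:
D = 15 (D = 9 - 1*(-6) = 9 + 6 = 15)
B(C) = 2 - sqrt(2 + C)/2 (B(C) = 2 - sqrt(C + 2)/2 = 2 - sqrt(2 + C)/2)
X(r, O) = 2*O/(7 + r) (X(r, O) = (O + O)/(r + 7) = (2*O)/(7 + r) = 2*O/(7 + r))
(D*B(3) + X(-15, 6))**2 = (15*(2 - sqrt(2 + 3)/2) + 2*6/(7 - 15))**2 = (15*(2 - sqrt(5)/2) + 2*6/(-8))**2 = ((30 - 15*sqrt(5)/2) + 2*6*(-1/8))**2 = ((30 - 15*sqrt(5)/2) - 3/2)**2 = (57/2 - 15*sqrt(5)/2)**2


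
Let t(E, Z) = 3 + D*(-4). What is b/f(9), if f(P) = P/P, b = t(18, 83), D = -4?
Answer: 19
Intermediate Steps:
t(E, Z) = 19 (t(E, Z) = 3 - 4*(-4) = 3 + 16 = 19)
b = 19
f(P) = 1
b/f(9) = 19/1 = 19*1 = 19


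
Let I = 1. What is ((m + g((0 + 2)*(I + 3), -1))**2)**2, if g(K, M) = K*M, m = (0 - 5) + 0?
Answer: 28561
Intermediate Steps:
m = -5 (m = -5 + 0 = -5)
((m + g((0 + 2)*(I + 3), -1))**2)**2 = ((-5 + ((0 + 2)*(1 + 3))*(-1))**2)**2 = ((-5 + (2*4)*(-1))**2)**2 = ((-5 + 8*(-1))**2)**2 = ((-5 - 8)**2)**2 = ((-13)**2)**2 = 169**2 = 28561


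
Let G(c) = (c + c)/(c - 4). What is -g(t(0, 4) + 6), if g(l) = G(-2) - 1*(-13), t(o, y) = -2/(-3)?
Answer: -41/3 ≈ -13.667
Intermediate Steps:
t(o, y) = ⅔ (t(o, y) = -2*(-⅓) = ⅔)
G(c) = 2*c/(-4 + c) (G(c) = (2*c)/(-4 + c) = 2*c/(-4 + c))
g(l) = 41/3 (g(l) = 2*(-2)/(-4 - 2) - 1*(-13) = 2*(-2)/(-6) + 13 = 2*(-2)*(-⅙) + 13 = ⅔ + 13 = 41/3)
-g(t(0, 4) + 6) = -1*41/3 = -41/3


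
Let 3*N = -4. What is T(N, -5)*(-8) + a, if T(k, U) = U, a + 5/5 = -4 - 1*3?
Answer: 32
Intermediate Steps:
a = -8 (a = -1 + (-4 - 1*3) = -1 + (-4 - 3) = -1 - 7 = -8)
N = -4/3 (N = (1/3)*(-4) = -4/3 ≈ -1.3333)
T(N, -5)*(-8) + a = -5*(-8) - 8 = 40 - 8 = 32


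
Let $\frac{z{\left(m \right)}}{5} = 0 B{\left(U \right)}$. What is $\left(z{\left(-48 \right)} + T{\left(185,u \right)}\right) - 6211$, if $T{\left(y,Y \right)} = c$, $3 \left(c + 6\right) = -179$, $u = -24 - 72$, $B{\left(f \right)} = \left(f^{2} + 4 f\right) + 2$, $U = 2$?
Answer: $- \frac{18830}{3} \approx -6276.7$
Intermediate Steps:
$B{\left(f \right)} = 2 + f^{2} + 4 f$
$u = -96$ ($u = -24 - 72 = -96$)
$c = - \frac{197}{3}$ ($c = -6 + \frac{1}{3} \left(-179\right) = -6 - \frac{179}{3} = - \frac{197}{3} \approx -65.667$)
$T{\left(y,Y \right)} = - \frac{197}{3}$
$z{\left(m \right)} = 0$ ($z{\left(m \right)} = 5 \cdot 0 \left(2 + 2^{2} + 4 \cdot 2\right) = 5 \cdot 0 \left(2 + 4 + 8\right) = 5 \cdot 0 \cdot 14 = 5 \cdot 0 = 0$)
$\left(z{\left(-48 \right)} + T{\left(185,u \right)}\right) - 6211 = \left(0 - \frac{197}{3}\right) - 6211 = - \frac{197}{3} - 6211 = - \frac{18830}{3}$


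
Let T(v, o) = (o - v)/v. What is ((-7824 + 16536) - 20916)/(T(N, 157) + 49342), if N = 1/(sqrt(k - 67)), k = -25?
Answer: 12204*I/(-49341*I + 314*sqrt(23)) ≈ -0.24711 + 0.0075418*I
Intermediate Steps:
N = -I*sqrt(23)/46 (N = 1/(sqrt(-25 - 67)) = 1/(sqrt(-92)) = 1/(2*I*sqrt(23)) = -I*sqrt(23)/46 ≈ -0.10426*I)
T(v, o) = (o - v)/v
((-7824 + 16536) - 20916)/(T(N, 157) + 49342) = ((-7824 + 16536) - 20916)/((157 - (-1)*I*sqrt(23)/46)/((-I*sqrt(23)/46)) + 49342) = (8712 - 20916)/((2*I*sqrt(23))*(157 + I*sqrt(23)/46) + 49342) = -12204/(2*I*sqrt(23)*(157 + I*sqrt(23)/46) + 49342) = -12204/(49342 + 2*I*sqrt(23)*(157 + I*sqrt(23)/46))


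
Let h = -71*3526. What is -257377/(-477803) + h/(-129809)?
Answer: 153025920831/62023129627 ≈ 2.4672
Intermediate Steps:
h = -250346
-257377/(-477803) + h/(-129809) = -257377/(-477803) - 250346/(-129809) = -257377*(-1/477803) - 250346*(-1/129809) = 257377/477803 + 250346/129809 = 153025920831/62023129627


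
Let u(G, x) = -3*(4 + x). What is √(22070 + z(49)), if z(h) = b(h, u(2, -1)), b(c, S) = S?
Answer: √22061 ≈ 148.53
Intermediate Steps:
u(G, x) = -12 - 3*x
z(h) = -9 (z(h) = -12 - 3*(-1) = -12 + 3 = -9)
√(22070 + z(49)) = √(22070 - 9) = √22061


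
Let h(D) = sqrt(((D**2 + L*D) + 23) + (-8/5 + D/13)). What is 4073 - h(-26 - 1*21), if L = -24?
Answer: 4073 - 3*sqrt(1574885)/65 ≈ 4015.1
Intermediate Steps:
h(D) = sqrt(107/5 + D**2 - 311*D/13) (h(D) = sqrt(((D**2 - 24*D) + 23) + (-8/5 + D/13)) = sqrt((23 + D**2 - 24*D) + (-8*1/5 + D*(1/13))) = sqrt((23 + D**2 - 24*D) + (-8/5 + D/13)) = sqrt(107/5 + D**2 - 311*D/13))
4073 - h(-26 - 1*21) = 4073 - sqrt(90415 - 101075*(-26 - 1*21) + 4225*(-26 - 1*21)**2)/65 = 4073 - sqrt(90415 - 101075*(-26 - 21) + 4225*(-26 - 21)**2)/65 = 4073 - sqrt(90415 - 101075*(-47) + 4225*(-47)**2)/65 = 4073 - sqrt(90415 + 4750525 + 4225*2209)/65 = 4073 - sqrt(90415 + 4750525 + 9333025)/65 = 4073 - sqrt(14173965)/65 = 4073 - 3*sqrt(1574885)/65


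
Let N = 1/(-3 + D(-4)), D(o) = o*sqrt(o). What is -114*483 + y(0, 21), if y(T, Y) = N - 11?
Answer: -4020332/73 + 8*I/73 ≈ -55073.0 + 0.10959*I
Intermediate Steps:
D(o) = o**(3/2)
N = (-3 + 8*I)/73 (N = 1/(-3 + (-4)**(3/2)) = 1/(-3 - 8*I) = (-3 + 8*I)/73 ≈ -0.041096 + 0.10959*I)
y(T, Y) = -806/73 + 8*I/73 (y(T, Y) = (-3/73 + 8*I/73) - 11 = -806/73 + 8*I/73)
-114*483 + y(0, 21) = -114*483 + (-806/73 + 8*I/73) = -55062 + (-806/73 + 8*I/73) = -4020332/73 + 8*I/73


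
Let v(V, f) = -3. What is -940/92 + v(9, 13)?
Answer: -304/23 ≈ -13.217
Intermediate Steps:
-940/92 + v(9, 13) = -940/92 - 3 = -10*47/46 - 3 = -235/23 - 3 = -304/23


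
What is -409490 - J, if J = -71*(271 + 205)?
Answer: -375694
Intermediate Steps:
J = -33796 (J = -71*476 = -33796)
-409490 - J = -409490 - 1*(-33796) = -409490 + 33796 = -375694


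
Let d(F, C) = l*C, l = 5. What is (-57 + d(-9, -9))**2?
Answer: 10404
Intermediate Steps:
d(F, C) = 5*C
(-57 + d(-9, -9))**2 = (-57 + 5*(-9))**2 = (-57 - 45)**2 = (-102)**2 = 10404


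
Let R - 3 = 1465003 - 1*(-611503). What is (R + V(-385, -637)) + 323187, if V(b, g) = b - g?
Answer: 2399948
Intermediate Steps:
R = 2076509 (R = 3 + (1465003 - 1*(-611503)) = 3 + (1465003 + 611503) = 3 + 2076506 = 2076509)
(R + V(-385, -637)) + 323187 = (2076509 + (-385 - 1*(-637))) + 323187 = (2076509 + (-385 + 637)) + 323187 = (2076509 + 252) + 323187 = 2076761 + 323187 = 2399948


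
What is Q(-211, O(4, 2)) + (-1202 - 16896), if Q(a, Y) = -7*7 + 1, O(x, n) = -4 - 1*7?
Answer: -18146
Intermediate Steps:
O(x, n) = -11 (O(x, n) = -4 - 7 = -11)
Q(a, Y) = -48 (Q(a, Y) = -49 + 1 = -48)
Q(-211, O(4, 2)) + (-1202 - 16896) = -48 + (-1202 - 16896) = -48 - 18098 = -18146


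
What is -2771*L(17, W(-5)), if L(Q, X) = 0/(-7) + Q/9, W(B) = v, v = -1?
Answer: -47107/9 ≈ -5234.1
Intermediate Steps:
W(B) = -1
L(Q, X) = Q/9 (L(Q, X) = 0*(-1/7) + Q*(1/9) = 0 + Q/9 = Q/9)
-2771*L(17, W(-5)) = -2771*17/9 = -47107/9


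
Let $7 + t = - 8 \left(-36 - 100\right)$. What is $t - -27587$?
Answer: $28668$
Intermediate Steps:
$t = 1081$ ($t = -7 - 8 \left(-36 - 100\right) = -7 - -1088 = -7 + 1088 = 1081$)
$t - -27587 = 1081 - -27587 = 1081 + 27587 = 28668$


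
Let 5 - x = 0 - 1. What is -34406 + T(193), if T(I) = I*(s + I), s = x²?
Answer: 9791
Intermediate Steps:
x = 6 (x = 5 - (0 - 1) = 5 - 1*(-1) = 5 + 1 = 6)
s = 36 (s = 6² = 36)
T(I) = I*(36 + I)
-34406 + T(193) = -34406 + 193*(36 + 193) = -34406 + 193*229 = -34406 + 44197 = 9791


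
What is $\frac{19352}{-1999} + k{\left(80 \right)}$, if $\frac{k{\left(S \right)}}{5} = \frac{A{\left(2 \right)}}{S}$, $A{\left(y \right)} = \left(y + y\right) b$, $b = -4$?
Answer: $- \frac{21351}{1999} \approx -10.681$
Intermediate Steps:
$A{\left(y \right)} = - 8 y$ ($A{\left(y \right)} = \left(y + y\right) \left(-4\right) = 2 y \left(-4\right) = - 8 y$)
$k{\left(S \right)} = - \frac{80}{S}$ ($k{\left(S \right)} = 5 \frac{\left(-8\right) 2}{S} = 5 \left(- \frac{16}{S}\right) = - \frac{80}{S}$)
$\frac{19352}{-1999} + k{\left(80 \right)} = \frac{19352}{-1999} - \frac{80}{80} = 19352 \left(- \frac{1}{1999}\right) - 1 = - \frac{19352}{1999} - 1 = - \frac{21351}{1999}$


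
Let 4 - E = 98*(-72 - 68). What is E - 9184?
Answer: 4540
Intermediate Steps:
E = 13724 (E = 4 - 98*(-72 - 68) = 4 - 98*(-140) = 4 - 1*(-13720) = 4 + 13720 = 13724)
E - 9184 = 13724 - 9184 = 4540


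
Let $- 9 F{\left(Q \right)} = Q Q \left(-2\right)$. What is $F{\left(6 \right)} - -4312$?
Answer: $4320$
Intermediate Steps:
$F{\left(Q \right)} = \frac{2 Q^{2}}{9}$ ($F{\left(Q \right)} = - \frac{Q Q \left(-2\right)}{9} = - \frac{Q^{2} \left(-2\right)}{9} = - \frac{\left(-2\right) Q^{2}}{9} = \frac{2 Q^{2}}{9}$)
$F{\left(6 \right)} - -4312 = \frac{2 \cdot 6^{2}}{9} - -4312 = \frac{2}{9} \cdot 36 + 4312 = 8 + 4312 = 4320$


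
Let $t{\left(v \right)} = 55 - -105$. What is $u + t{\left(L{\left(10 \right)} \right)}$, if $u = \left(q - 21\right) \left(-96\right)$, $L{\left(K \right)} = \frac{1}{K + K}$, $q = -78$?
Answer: $9664$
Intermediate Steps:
$L{\left(K \right)} = \frac{1}{2 K}$
$t{\left(v \right)} = 160$ ($t{\left(v \right)} = 55 + 105 = 160$)
$u = 9504$ ($u = \left(-78 - 21\right) \left(-96\right) = \left(-99\right) \left(-96\right) = 9504$)
$u + t{\left(L{\left(10 \right)} \right)} = 9504 + 160 = 9664$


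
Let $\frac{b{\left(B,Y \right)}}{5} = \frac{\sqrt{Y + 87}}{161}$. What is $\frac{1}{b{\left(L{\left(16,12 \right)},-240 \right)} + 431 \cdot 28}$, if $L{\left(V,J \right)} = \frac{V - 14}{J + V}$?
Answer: $\frac{312814628}{3775046934529} - \frac{2415 i \sqrt{17}}{3775046934529} \approx 8.2864 \cdot 10^{-5} - 2.6377 \cdot 10^{-9} i$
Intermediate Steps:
$L{\left(V,J \right)} = \frac{-14 + V}{J + V}$
$b{\left(B,Y \right)} = \frac{5 \sqrt{87 + Y}}{161}$ ($b{\left(B,Y \right)} = 5 \frac{\sqrt{Y + 87}}{161} = 5 \sqrt{87 + Y} \frac{1}{161} = 5 \frac{\sqrt{87 + Y}}{161} = \frac{5 \sqrt{87 + Y}}{161}$)
$\frac{1}{b{\left(L{\left(16,12 \right)},-240 \right)} + 431 \cdot 28} = \frac{1}{\frac{5 \sqrt{87 - 240}}{161} + 431 \cdot 28} = \frac{1}{\frac{5 \sqrt{-153}}{161} + 12068} = \frac{1}{\frac{5 \cdot 3 i \sqrt{17}}{161} + 12068} = \frac{1}{\frac{15 i \sqrt{17}}{161} + 12068} = \frac{1}{12068 + \frac{15 i \sqrt{17}}{161}}$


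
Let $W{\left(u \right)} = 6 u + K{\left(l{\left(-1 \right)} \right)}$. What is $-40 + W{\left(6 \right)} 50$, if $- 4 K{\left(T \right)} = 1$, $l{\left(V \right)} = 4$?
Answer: $\frac{3495}{2} \approx 1747.5$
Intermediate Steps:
$K{\left(T \right)} = - \frac{1}{4}$ ($K{\left(T \right)} = \left(- \frac{1}{4}\right) 1 = - \frac{1}{4}$)
$W{\left(u \right)} = - \frac{1}{4} + 6 u$ ($W{\left(u \right)} = 6 u - \frac{1}{4} = - \frac{1}{4} + 6 u$)
$-40 + W{\left(6 \right)} 50 = -40 + \left(- \frac{1}{4} + 6 \cdot 6\right) 50 = -40 + \left(- \frac{1}{4} + 36\right) 50 = -40 + \frac{143}{4} \cdot 50 = -40 + \frac{3575}{2} = \frac{3495}{2}$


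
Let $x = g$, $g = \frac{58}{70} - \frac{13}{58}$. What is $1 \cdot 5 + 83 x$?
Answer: $\frac{111991}{2030} \approx 55.168$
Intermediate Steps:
$g = \frac{1227}{2030}$ ($g = 58 \cdot \frac{1}{70} - \frac{13}{58} = \frac{29}{35} - \frac{13}{58} = \frac{1227}{2030} \approx 0.60443$)
$x = \frac{1227}{2030} \approx 0.60443$
$1 \cdot 5 + 83 x = 1 \cdot 5 + 83 \cdot \frac{1227}{2030} = 5 + \frac{101841}{2030} = \frac{111991}{2030}$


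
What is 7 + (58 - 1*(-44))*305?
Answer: 31117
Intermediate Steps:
7 + (58 - 1*(-44))*305 = 7 + (58 + 44)*305 = 7 + 102*305 = 7 + 31110 = 31117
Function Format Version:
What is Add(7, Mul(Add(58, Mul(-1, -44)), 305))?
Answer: 31117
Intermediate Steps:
Add(7, Mul(Add(58, Mul(-1, -44)), 305)) = Add(7, Mul(Add(58, 44), 305)) = Add(7, Mul(102, 305)) = Add(7, 31110) = 31117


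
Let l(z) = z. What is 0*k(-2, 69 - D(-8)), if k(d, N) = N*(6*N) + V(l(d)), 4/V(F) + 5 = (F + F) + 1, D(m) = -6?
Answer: 0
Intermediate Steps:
V(F) = 4/(-4 + 2*F) (V(F) = 4/(-5 + ((F + F) + 1)) = 4/(-5 + (2*F + 1)) = 4/(-5 + (1 + 2*F)) = 4/(-4 + 2*F))
k(d, N) = 2/(-2 + d) + 6*N**2 (k(d, N) = N*(6*N) + 2/(-2 + d) = 6*N**2 + 2/(-2 + d) = 2/(-2 + d) + 6*N**2)
0*k(-2, 69 - D(-8)) = 0*(2*(1 + 3*(69 - 1*(-6))**2*(-2 - 2))/(-2 - 2)) = 0*(2*(1 + 3*(69 + 6)**2*(-4))/(-4)) = 0*(2*(-1/4)*(1 + 3*75**2*(-4))) = 0*(2*(-1/4)*(1 + 3*5625*(-4))) = 0*(2*(-1/4)*(1 - 67500)) = 0*(2*(-1/4)*(-67499)) = 0*(67499/2) = 0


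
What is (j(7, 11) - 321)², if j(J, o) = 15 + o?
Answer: 87025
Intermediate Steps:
(j(7, 11) - 321)² = ((15 + 11) - 321)² = (26 - 321)² = (-295)² = 87025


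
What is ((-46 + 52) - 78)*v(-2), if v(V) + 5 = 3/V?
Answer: 468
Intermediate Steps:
v(V) = -5 + 3/V
((-46 + 52) - 78)*v(-2) = ((-46 + 52) - 78)*(-5 + 3/(-2)) = (6 - 78)*(-5 + 3*(-½)) = -72*(-5 - 3/2) = -72*(-13/2) = 468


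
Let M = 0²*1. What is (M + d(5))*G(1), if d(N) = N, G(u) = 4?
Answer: 20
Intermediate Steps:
M = 0 (M = 0*1 = 0)
(M + d(5))*G(1) = (0 + 5)*4 = 5*4 = 20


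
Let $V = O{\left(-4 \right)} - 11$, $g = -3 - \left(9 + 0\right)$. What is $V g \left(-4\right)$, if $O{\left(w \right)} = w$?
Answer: $-720$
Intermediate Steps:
$g = -12$ ($g = -3 - 9 = -12$)
$V = -15$ ($V = -4 - 11 = -15$)
$V g \left(-4\right) = \left(-15\right) \left(-12\right) \left(-4\right) = 180 \left(-4\right) = -720$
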